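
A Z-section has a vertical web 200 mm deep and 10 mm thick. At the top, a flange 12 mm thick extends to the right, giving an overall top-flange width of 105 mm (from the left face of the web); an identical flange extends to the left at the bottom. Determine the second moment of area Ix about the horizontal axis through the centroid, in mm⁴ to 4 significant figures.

Split into non-overlapping primitives; take the origin at the lower-left of the bounding box.
Web: 10 × 200, A = 2 000 mm², y = 100 mm, Ī = 6 666 667 mm⁴.
Top flange (beyond web): 95 × 12, A = 1 140 mm², y = 194 mm, Ī = 13 680 mm⁴.
Bottom flange (beyond web): 95 × 12, A = 1 140 mm², y = 6 mm, Ī = 13 680 mm⁴.
Centroid: ȳ = ΣA·y / ΣA = 100 mm.
Transfer each piece to the horizontal axis through the centroid using Ī + A·d² with d = y − 100:
  web: d = 0 mm → contributes +6 666 667 mm⁴
  top flange (beyond web): d = 94 mm → contributes +10 086 720 mm⁴
  bottom flange (beyond web): d = -94 mm → contributes +10 086 720 mm⁴
Total I = 26 840 107 mm⁴.

Ix ≈ 2.684 × 10⁷ mm⁴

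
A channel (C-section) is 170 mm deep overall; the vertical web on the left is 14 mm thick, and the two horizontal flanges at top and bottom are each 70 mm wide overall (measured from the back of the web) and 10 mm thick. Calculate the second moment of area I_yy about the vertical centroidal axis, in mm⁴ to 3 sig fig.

I_yy ≈ 1.26 × 10⁶ mm⁴

Split into non-overlapping primitives; take the origin at the lower-left of the bounding box.
Web: 14 × 170, A = 2 380 mm², x = 7 mm, Ī = 38 873 mm⁴.
Top flange (beyond web): 56 × 10, A = 560 mm², x = 42 mm, Ī = 146 347 mm⁴.
Bottom flange (beyond web): 56 × 10, A = 560 mm², x = 42 mm, Ī = 146 347 mm⁴.
Centroid: x̄ = ΣA·x / ΣA = 18.2 mm.
Transfer each piece to the vertical centroidal axis using Ī + A·d² with d = x − 18.2:
  web: d = -11.2 mm → contributes +337 421 mm⁴
  top flange (beyond web): d = 23.8 mm → contributes +463 553 mm⁴
  bottom flange (beyond web): d = 23.8 mm → contributes +463 553 mm⁴
Total I = 1 264 527 mm⁴.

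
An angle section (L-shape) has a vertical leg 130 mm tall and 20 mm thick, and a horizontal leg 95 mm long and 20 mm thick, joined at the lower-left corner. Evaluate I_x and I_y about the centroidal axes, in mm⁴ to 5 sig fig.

I_x ≈ 6.5891 × 10⁶ mm⁴, I_y ≈ 2.9360 × 10⁶ mm⁴

Treat the section as a set of non-overlapping primitives; coordinates are from the bounding-box lower-left.
Vertical leg: 20 × 130, A = 2 600 mm², y = 65 mm, Ī = 3 661 667 mm⁴.
Horizontal leg (remainder): 75 × 20, A = 1 500 mm², y = 10 mm, Ī = 50 000 mm⁴.
Centroid: ȳ = ΣA·y / ΣA = 44.87805 mm.
Transfer each piece to the centroidal x-axis using Ī + A·d² with d = y − 44.87805:
  vertical leg: d = 20.12195 mm → contributes +4 714 388 mm⁴
  horizontal leg (remainder): d = -34.87805 mm → contributes +1 874 717 mm⁴
Total I = 6 589 106 mm⁴.
For the y-axis: x̄ = 27.37805 mm.
Repeating about the centroidal y-axis gives I_y = 2 935 981 mm⁴.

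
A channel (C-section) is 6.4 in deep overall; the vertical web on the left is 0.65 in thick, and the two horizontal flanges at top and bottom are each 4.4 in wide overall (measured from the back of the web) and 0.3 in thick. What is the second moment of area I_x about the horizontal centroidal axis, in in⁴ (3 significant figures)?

Decompose the section into non-overlapping parts with the origin at the bottom-left of its bounding rectangle.
Web: 0.65 × 6.4, A = 4.16 in², y = 3.2 in, Ī = 14.199 in⁴.
Top flange (beyond web): 3.75 × 0.3, A = 1.125 in², y = 6.25 in, Ī = 0.0084375 in⁴.
Bottom flange (beyond web): 3.75 × 0.3, A = 1.125 in², y = 0.15 in, Ī = 0.0084375 in⁴.
By symmetry the centroid is at mid-height, ȳ = 3.2 in.
Transfer each piece to the horizontal centroidal axis using Ī + A·d² with d = y − 3.2:
  web: d = 0 in → contributes +14.199 in⁴
  top flange (beyond web): d = 3.05 in → contributes +10.474 in⁴
  bottom flange (beyond web): d = -3.05 in → contributes +10.474 in⁴
Total I = 35.147 in⁴.

I_x ≈ 35.1 in⁴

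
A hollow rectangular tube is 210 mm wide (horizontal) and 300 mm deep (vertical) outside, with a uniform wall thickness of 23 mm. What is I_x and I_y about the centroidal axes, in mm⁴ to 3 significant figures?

I_x ≈ 2.49 × 10⁸ mm⁴, I_y ≈ 1.38 × 10⁸ mm⁴

Decompose the section into non-overlapping parts with the origin at the bottom-left of its bounding rectangle.
Outer rectangle: 210 × 300, A = 63 000 mm², y = 150 mm, Ī = 472 500 000 mm⁴.
Inner void (subtracted): 164 × 254, A = 41 656 mm², y = 150 mm, Ī = 223 956 541 mm⁴.
By symmetry the centroid is at mid-height, ȳ = 150 mm.
All pieces are centred on the centroidal x-axis, so I = ΣĪ (holes subtracted) = 248 543 459 mm⁴.
Repeating about the centroidal y-axis gives I_y = 138 160 019 mm⁴.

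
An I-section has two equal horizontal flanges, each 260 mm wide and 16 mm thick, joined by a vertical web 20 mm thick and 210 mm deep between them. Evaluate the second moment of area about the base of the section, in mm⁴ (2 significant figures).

I_base ≈ 3.1 × 10⁸ mm⁴

Split into non-overlapping primitives; take the origin at the lower-left of the bounding box.
Bottom flange: 260 × 16, A = 4 160 mm², y = 8 mm, Ī = 88 747 mm⁴.
Web: 20 × 210, A = 4 200 mm², y = 121 mm, Ī = 15 435 000 mm⁴.
Top flange: 260 × 16, A = 4 160 mm², y = 234 mm, Ī = 88 747 mm⁴.
Transfer each piece to the bottom edge using Ī + A·d² with d = y − 0:
  bottom flange: d = 8 mm → contributes +354 987 mm⁴
  web: d = 121 mm → contributes +76 927 200 mm⁴
  top flange: d = 234 mm → contributes +227 873 707 mm⁴
Total I = 305 155 893 mm⁴.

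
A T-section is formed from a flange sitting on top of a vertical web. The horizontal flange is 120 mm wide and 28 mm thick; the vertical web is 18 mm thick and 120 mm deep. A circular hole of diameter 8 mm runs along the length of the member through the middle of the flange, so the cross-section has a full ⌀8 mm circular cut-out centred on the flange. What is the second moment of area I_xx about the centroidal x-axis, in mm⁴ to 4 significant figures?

Break the section into simple shapes (no overlaps), measuring from the bottom-left corner of the bounding box.
Flange: 120 × 28, A = 3 360 mm², y = 134 mm, Ī = 219 520 mm⁴.
Web: 18 × 120, A = 2 160 mm², y = 60 mm, Ī = 2 592 000 mm⁴.
Hole (subtracted): ⌀8, A = 50.2655 mm², y = 134 mm, Ī = 201.062 mm⁴.
Centroid: ȳ = ΣA·y / ΣA = 104.777 mm.
Transfer each piece to the centroidal x-axis using Ī + A·d² with d = y − 104.777:
  flange: d = 29.2226 mm → contributes +3 088 832 mm⁴
  web: d = -44.7774 mm → contributes +6 922 829 mm⁴
  hole: d = 29.2226 mm → contributes −43125.9 mm⁴
Total I = 9 968 535 mm⁴.

I_xx ≈ 9.969 × 10⁶ mm⁴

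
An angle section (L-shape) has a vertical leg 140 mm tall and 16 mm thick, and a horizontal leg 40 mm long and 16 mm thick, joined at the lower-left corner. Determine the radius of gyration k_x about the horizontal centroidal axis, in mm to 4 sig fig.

k_x ≈ 43.33 mm

Treat the section as a set of non-overlapping primitives; coordinates are from the bounding-box lower-left.
Vertical leg: 16 × 140, A = 2 240 mm², y = 70 mm, Ī = 3 658 667 mm⁴.
Horizontal leg (remainder): 24 × 16, A = 384 mm², y = 8 mm, Ī = 8 192 mm⁴.
Centroid: ȳ = ΣA·y / ΣA = 60.9268 mm.
Transfer each piece to the horizontal centroidal axis using Ī + A·d² with d = y − 60.9268:
  vertical leg: d = 9.07317 mm → contributes +3 843 069 mm⁴
  horizontal leg (remainder): d = -52.9268 mm → contributes +1 083 872 mm⁴
Total I = 4 926 941 mm⁴.
Radius of gyration: k = √(I/A) = √(4 926 941 / 2 624) = 43.3318 mm.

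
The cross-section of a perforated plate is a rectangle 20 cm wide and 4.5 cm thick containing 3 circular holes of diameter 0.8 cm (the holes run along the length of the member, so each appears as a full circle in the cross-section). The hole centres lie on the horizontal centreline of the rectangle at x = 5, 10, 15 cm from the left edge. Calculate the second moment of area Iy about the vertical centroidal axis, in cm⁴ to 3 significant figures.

Iy ≈ 2970 cm⁴

Split into non-overlapping primitives; take the origin at the lower-left of the bounding box.
Plate: 20 × 4.5, A = 90 cm², x = 10 cm, Ī = 3 000 cm⁴.
Hole 1 (subtracted): ⌀0.8, A = 0.50265 cm², x = 5 cm, Ī = 0.020106 cm⁴.
Hole 2 (subtracted): ⌀0.8, A = 0.50265 cm², x = 10 cm, Ī = 0.020106 cm⁴.
Hole 3 (subtracted): ⌀0.8, A = 0.50265 cm², x = 15 cm, Ī = 0.020106 cm⁴.
By symmetry the centroid is at mid-width, x̄ = 10 cm.
Transfer each piece to the vertical centroidal axis using Ī + A·d² with d = x − 10:
  plate: d = 0 cm → contributes +3 000 cm⁴
  hole 1: d = -5 cm → contributes −12.586 cm⁴
  hole 2: d = 0 cm → contributes −0.020106 cm⁴
  hole 3: d = 5 cm → contributes −12.586 cm⁴
Total I = 2974.8 cm⁴.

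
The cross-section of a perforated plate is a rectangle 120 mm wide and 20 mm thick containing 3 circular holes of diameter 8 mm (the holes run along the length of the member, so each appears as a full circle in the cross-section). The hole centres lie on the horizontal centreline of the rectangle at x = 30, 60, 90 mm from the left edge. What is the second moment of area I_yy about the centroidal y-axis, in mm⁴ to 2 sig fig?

Treat the section as a set of non-overlapping primitives; coordinates are from the bounding-box lower-left.
Plate: 120 × 20, A = 2 400 mm², x = 60 mm, Ī = 2 880 000 mm⁴.
Hole 1 (subtracted): ⌀8, A = 50.27 mm², x = 30 mm, Ī = 201.1 mm⁴.
Hole 2 (subtracted): ⌀8, A = 50.27 mm², x = 60 mm, Ī = 201.1 mm⁴.
Hole 3 (subtracted): ⌀8, A = 50.27 mm², x = 90 mm, Ī = 201.1 mm⁴.
By symmetry the centroid is at mid-width, x̄ = 60 mm.
Transfer each piece to the centroidal y-axis using Ī + A·d² with d = x − 60:
  plate: d = 0 mm → contributes +2 880 000 mm⁴
  hole 1: d = -30 mm → contributes −45 440 mm⁴
  hole 2: d = 0 mm → contributes −201.1 mm⁴
  hole 3: d = 30 mm → contributes −45 440 mm⁴
Total I = 2 788 919 mm⁴.

I_yy ≈ 2.8 × 10⁶ mm⁴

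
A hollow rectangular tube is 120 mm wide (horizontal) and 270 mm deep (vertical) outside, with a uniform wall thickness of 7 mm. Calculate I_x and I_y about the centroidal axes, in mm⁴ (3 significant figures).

I_x ≈ 4.86 × 10⁷ mm⁴, I_y ≈ 1.35 × 10⁷ mm⁴

Split into non-overlapping primitives; take the origin at the lower-left of the bounding box.
Outer rectangle: 120 × 270, A = 32 400 mm², y = 135 mm, Ī = 196 830 000 mm⁴.
Inner void (subtracted): 106 × 256, A = 27 136 mm², y = 135 mm, Ī = 148 198 741 mm⁴.
By symmetry the centroid is at mid-height, ȳ = 135 mm.
All pieces are centred on the centroidal x-axis, so I = ΣĪ (holes subtracted) = 48 631 259 mm⁴.
Repeating about the centroidal y-axis gives I_y = 13 471 659 mm⁴.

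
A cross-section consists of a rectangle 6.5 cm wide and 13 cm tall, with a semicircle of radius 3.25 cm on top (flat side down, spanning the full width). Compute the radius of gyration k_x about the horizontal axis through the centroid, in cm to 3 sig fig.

k_x ≈ 4.52 cm

Treat the section as a set of non-overlapping primitives; coordinates are from the bounding-box lower-left.
Rectangular body: 6.5 × 13, A = 84.5 cm², y = 6.5 cm, Ī = 1 190 cm⁴.
Semicircular cap: semicircle r = 3.25, A = 16.592 cm², y = 14.379 cm, Ī = 12.245 cm⁴.
Centroid: ȳ = ΣA·y / ΣA = 7.7932 cm.
Transfer each piece to the horizontal axis through the centroid using Ī + A·d² with d = y − 7.7932:
  rectangular body: d = -1.2932 cm → contributes +1331.4 cm⁴
  semicircular cap: d = 6.5862 cm → contributes +731.94 cm⁴
Total I = 2063.3 cm⁴.
Radius of gyration: k = √(I/A) = √(2063.3 / 101.09) = 4.5178 cm.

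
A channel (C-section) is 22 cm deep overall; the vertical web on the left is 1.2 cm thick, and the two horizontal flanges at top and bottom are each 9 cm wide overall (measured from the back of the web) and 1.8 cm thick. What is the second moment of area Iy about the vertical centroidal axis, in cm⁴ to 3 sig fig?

Iy ≈ 421 cm⁴

Decompose the section into non-overlapping parts with the origin at the bottom-left of its bounding rectangle.
Web: 1.2 × 22, A = 26.4 cm², x = 0.6 cm, Ī = 3.168 cm⁴.
Top flange (beyond web): 7.8 × 1.8, A = 14.04 cm², x = 5.1 cm, Ī = 71.183 cm⁴.
Bottom flange (beyond web): 7.8 × 1.8, A = 14.04 cm², x = 5.1 cm, Ī = 71.183 cm⁴.
Centroid: x̄ = ΣA·x / ΣA = 2.9194 cm.
Transfer each piece to the vertical centroidal axis using Ī + A·d² with d = x − 2.9194:
  web: d = -2.3194 cm → contributes +145.19 cm⁴
  top flange (beyond web): d = 2.1806 cm → contributes +137.94 cm⁴
  bottom flange (beyond web): d = 2.1806 cm → contributes +137.94 cm⁴
Total I = 421.08 cm⁴.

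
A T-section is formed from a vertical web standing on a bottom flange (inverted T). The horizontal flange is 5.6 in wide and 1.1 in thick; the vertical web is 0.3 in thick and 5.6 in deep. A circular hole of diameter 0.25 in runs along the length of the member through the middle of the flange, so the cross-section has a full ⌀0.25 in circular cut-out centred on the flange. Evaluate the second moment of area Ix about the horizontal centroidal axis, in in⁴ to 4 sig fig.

Decompose the section into non-overlapping parts with the origin at the bottom-left of its bounding rectangle.
Flange: 5.6 × 1.1, A = 6.16 in², y = 0.55 in, Ī = 0.621133 in⁴.
Web: 0.3 × 5.6, A = 1.68 in², y = 3.9 in, Ī = 4.3904 in⁴.
Hole (subtracted): ⌀0.25, A = 0.0490874 in², y = 0.55 in, Ī = 0.000191748 in⁴.
Centroid: ȳ = ΣA·y / ΣA = 1.27238 in.
Transfer each piece to the horizontal centroidal axis using Ī + A·d² with d = y − 1.27238:
  flange: d = -0.72238 in → contributes +3.83562 in⁴
  web: d = 2.62762 in → contributes +15.9898 in⁴
  hole: d = -0.72238 in → contributes −0.0258072 in⁴
Total I = 19.7996 in⁴.

Ix ≈ 19.80 in⁴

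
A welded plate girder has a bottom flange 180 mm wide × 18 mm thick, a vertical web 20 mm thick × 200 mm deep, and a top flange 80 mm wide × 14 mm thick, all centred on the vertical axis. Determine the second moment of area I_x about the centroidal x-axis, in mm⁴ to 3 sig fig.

I_x ≈ 5.82 × 10⁷ mm⁴

Decompose the section into non-overlapping parts with the origin at the bottom-left of its bounding rectangle.
Bottom plate: 180 × 18, A = 3 240 mm², y = 9 mm, Ī = 87 480 mm⁴.
Web plate: 20 × 200, A = 4 000 mm², y = 118 mm, Ī = 13 333 333 mm⁴.
Top plate: 80 × 14, A = 1 120 mm², y = 225 mm, Ī = 18 293 mm⁴.
Centroid: ȳ = ΣA·y / ΣA = 90.091 mm.
Transfer each piece to the centroidal x-axis using Ī + A·d² with d = y − 90.091:
  bottom plate: d = -81.091 mm → contributes +21 392 863 mm⁴
  web plate: d = 27.909 mm → contributes +16 449 003 mm⁴
  top plate: d = 134.91 mm → contributes +20 402 812 mm⁴
Total I = 58 244 678 mm⁴.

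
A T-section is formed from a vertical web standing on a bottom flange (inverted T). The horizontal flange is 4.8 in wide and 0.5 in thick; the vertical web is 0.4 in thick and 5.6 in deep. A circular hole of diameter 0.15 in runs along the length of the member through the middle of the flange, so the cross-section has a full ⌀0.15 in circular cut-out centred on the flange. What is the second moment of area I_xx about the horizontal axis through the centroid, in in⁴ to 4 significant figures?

I_xx ≈ 16.64 in⁴

Decompose the section into non-overlapping parts with the origin at the bottom-left of its bounding rectangle.
Flange: 4.8 × 0.5, A = 2.4 in², y = 0.25 in, Ī = 0.05 in⁴.
Web: 0.4 × 5.6, A = 2.24 in², y = 3.3 in, Ī = 5.85387 in⁴.
Hole (subtracted): ⌀0.15, A = 0.0176715 in², y = 0.25 in, Ī = 0.0000248505 in⁴.
Centroid: ȳ = ΣA·y / ΣA = 1.72804 in.
Transfer each piece to the horizontal axis through the centroid using Ī + A·d² with d = y − 1.72804:
  flange: d = -1.47804 in → contributes +5.29307 in⁴
  web: d = 1.57196 in → contributes +11.389 in⁴
  hole: d = -1.47804 in → contributes −0.0386301 in⁴
Total I = 16.6435 in⁴.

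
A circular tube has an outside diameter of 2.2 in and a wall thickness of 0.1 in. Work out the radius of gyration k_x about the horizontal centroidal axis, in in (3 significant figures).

k_x ≈ 0.743 in

Treat the section as a set of non-overlapping primitives; coordinates are from the bounding-box lower-left.
Outer circle: ⌀2.2, A = 3.8013 in², y = 1.1 in, Ī = 1.1499 in⁴.
Bore (subtracted): ⌀2, A = 3.1416 in², y = 1.1 in, Ī = 0.7854 in⁴.
By symmetry the centroid is at mid-height, ȳ = 1.1 in.
All pieces are centred on the horizontal centroidal axis, so I = ΣĪ (holes subtracted) = 0.3645 in⁴.
Radius of gyration: k = √(I/A) = √(0.3645 / 0.65973) = 0.7433 in.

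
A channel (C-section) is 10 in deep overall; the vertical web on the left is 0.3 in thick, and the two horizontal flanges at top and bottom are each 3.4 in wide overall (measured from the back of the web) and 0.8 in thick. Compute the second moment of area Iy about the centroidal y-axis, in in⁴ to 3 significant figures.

Break the section into simple shapes (no overlaps), measuring from the bottom-left corner of the bounding box.
Web: 0.3 × 10, A = 3 in², x = 0.15 in, Ī = 0.0225 in⁴.
Top flange (beyond web): 3.1 × 0.8, A = 2.48 in², x = 1.85 in, Ī = 1.9861 in⁴.
Bottom flange (beyond web): 3.1 × 0.8, A = 2.48 in², x = 1.85 in, Ī = 1.9861 in⁴.
Centroid: x̄ = ΣA·x / ΣA = 1.2093 in.
Transfer each piece to the centroidal y-axis using Ī + A·d² with d = x − 1.2093:
  web: d = -1.0593 in → contributes +3.3888 in⁴
  top flange (beyond web): d = 0.6407 in → contributes +3.0041 in⁴
  bottom flange (beyond web): d = 0.6407 in → contributes +3.0041 in⁴
Total I = 9.397 in⁴.

Iy ≈ 9.40 in⁴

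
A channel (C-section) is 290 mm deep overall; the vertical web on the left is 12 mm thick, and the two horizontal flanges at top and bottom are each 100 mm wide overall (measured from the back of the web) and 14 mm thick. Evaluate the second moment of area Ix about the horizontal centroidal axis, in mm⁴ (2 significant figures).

Decompose the section into non-overlapping parts with the origin at the bottom-left of its bounding rectangle.
Web: 12 × 290, A = 3 480 mm², y = 145 mm, Ī = 24 389 000 mm⁴.
Top flange (beyond web): 88 × 14, A = 1 232 mm², y = 283 mm, Ī = 20 123 mm⁴.
Bottom flange (beyond web): 88 × 14, A = 1 232 mm², y = 7 mm, Ī = 20 123 mm⁴.
By symmetry the centroid is at mid-height, ȳ = 145 mm.
Transfer each piece to the horizontal centroidal axis using Ī + A·d² with d = y − 145:
  web: d = 0 mm → contributes +24 389 000 mm⁴
  top flange (beyond web): d = 138 mm → contributes +23 482 331 mm⁴
  bottom flange (beyond web): d = -138 mm → contributes +23 482 331 mm⁴
Total I = 71 353 661 mm⁴.

Ix ≈ 7.1 × 10⁷ mm⁴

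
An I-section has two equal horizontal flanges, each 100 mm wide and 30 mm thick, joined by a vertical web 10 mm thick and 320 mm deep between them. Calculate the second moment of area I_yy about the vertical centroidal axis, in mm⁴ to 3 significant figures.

Split into non-overlapping primitives; take the origin at the lower-left of the bounding box.
Bottom flange: 100 × 30, A = 3 000 mm², x = 50 mm, Ī = 2 500 000 mm⁴.
Web: 10 × 320, A = 3 200 mm², x = 50 mm, Ī = 26 667 mm⁴.
Top flange: 100 × 30, A = 3 000 mm², x = 50 mm, Ī = 2 500 000 mm⁴.
By symmetry the centroid is at mid-width, x̄ = 50 mm.
All pieces are centred on the vertical centroidal axis, so I = ΣĪ = 5 026 667 mm⁴.

I_yy ≈ 5.03 × 10⁶ mm⁴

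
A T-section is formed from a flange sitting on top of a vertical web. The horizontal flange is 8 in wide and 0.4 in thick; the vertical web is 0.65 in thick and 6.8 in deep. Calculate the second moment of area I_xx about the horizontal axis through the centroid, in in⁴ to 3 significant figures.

I_xx ≈ 41.1 in⁴

Break the section into simple shapes (no overlaps), measuring from the bottom-left corner of the bounding box.
Flange: 8 × 0.4, A = 3.2 in², y = 7 in, Ī = 0.042667 in⁴.
Web: 0.65 × 6.8, A = 4.42 in², y = 3.4 in, Ī = 17.032 in⁴.
Centroid: ȳ = ΣA·y / ΣA = 4.9118 in.
Transfer each piece to the horizontal axis through the centroid using Ī + A·d² with d = y − 4.9118:
  flange: d = 2.0882 in → contributes +13.996 in⁴
  web: d = -1.5118 in → contributes +27.134 in⁴
Total I = 41.13 in⁴.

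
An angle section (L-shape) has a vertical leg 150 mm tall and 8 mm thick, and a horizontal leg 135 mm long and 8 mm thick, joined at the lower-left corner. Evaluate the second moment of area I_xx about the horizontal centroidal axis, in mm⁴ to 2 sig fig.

Treat the section as a set of non-overlapping primitives; coordinates are from the bounding-box lower-left.
Vertical leg: 8 × 150, A = 1 200 mm², y = 75 mm, Ī = 2 250 000 mm⁴.
Horizontal leg (remainder): 127 × 8, A = 1 016 mm², y = 4 mm, Ī = 5 419 mm⁴.
Centroid: ȳ = ΣA·y / ΣA = 42.45 mm.
Transfer each piece to the horizontal centroidal axis using Ī + A·d² with d = y − 42.45:
  vertical leg: d = 32.55 mm → contributes +3 521 586 mm⁴
  horizontal leg (remainder): d = -38.45 mm → contributes +1 507 292 mm⁴
Total I = 5 028 879 mm⁴.

I_xx ≈ 5.0 × 10⁶ mm⁴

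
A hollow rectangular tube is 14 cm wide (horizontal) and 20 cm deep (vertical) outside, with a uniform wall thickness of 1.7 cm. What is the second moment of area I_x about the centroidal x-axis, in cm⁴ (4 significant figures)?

I_x ≈ 5293 cm⁴

Split into non-overlapping primitives; take the origin at the lower-left of the bounding box.
Outer rectangle: 14 × 20, A = 280 cm², y = 10 cm, Ī = 9333.33 cm⁴.
Inner void (subtracted): 10.6 × 16.6, A = 175.96 cm², y = 10 cm, Ī = 4040.63 cm⁴.
By symmetry the centroid is at mid-height, ȳ = 10 cm.
All pieces are centred on the centroidal x-axis, so I = ΣĪ (holes subtracted) = 5292.71 cm⁴.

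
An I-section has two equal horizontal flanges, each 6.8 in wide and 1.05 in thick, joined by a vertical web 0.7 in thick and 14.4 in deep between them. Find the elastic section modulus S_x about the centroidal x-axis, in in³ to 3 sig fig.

S_x ≈ 125 in³

Split into non-overlapping primitives; take the origin at the lower-left of the bounding box.
Bottom flange: 6.8 × 1.05, A = 7.14 in², y = 0.525 in, Ī = 0.65599 in⁴.
Web: 0.7 × 14.4, A = 10.08 in², y = 8.25 in, Ī = 174.18 in⁴.
Top flange: 6.8 × 1.05, A = 7.14 in², y = 15.975 in, Ī = 0.65599 in⁴.
By symmetry the centroid is at mid-height, ȳ = 8.25 in.
Transfer each piece to the centroidal x-axis using Ī + A·d² with d = y − 8.25:
  bottom flange: d = -7.725 in → contributes +426.74 in⁴
  web: d = 0 in → contributes +174.18 in⁴
  top flange: d = 7.725 in → contributes +426.74 in⁴
Total I = 1027.7 in⁴.
Extreme fibre distance c = 8.25 in; S = I/c = 124.57 in³.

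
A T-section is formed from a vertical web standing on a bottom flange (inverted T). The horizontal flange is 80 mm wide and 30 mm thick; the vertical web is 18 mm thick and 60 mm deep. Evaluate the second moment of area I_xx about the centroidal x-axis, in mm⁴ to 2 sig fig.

I_xx ≈ 2.0 × 10⁶ mm⁴

Treat the section as a set of non-overlapping primitives; coordinates are from the bounding-box lower-left.
Flange: 80 × 30, A = 2 400 mm², y = 15 mm, Ī = 180 000 mm⁴.
Web: 18 × 60, A = 1 080 mm², y = 60 mm, Ī = 324 000 mm⁴.
Centroid: ȳ = ΣA·y / ΣA = 28.97 mm.
Transfer each piece to the centroidal x-axis using Ī + A·d² with d = y − 28.97:
  flange: d = -13.97 mm → contributes +648 086 mm⁴
  web: d = 31.03 mm → contributes +1 364 190 mm⁴
Total I = 2 012 276 mm⁴.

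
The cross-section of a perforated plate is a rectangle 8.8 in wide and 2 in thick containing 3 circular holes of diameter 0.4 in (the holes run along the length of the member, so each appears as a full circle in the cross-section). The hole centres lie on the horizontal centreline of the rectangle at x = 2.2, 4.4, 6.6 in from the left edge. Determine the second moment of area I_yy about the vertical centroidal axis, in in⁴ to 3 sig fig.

Decompose the section into non-overlapping parts with the origin at the bottom-left of its bounding rectangle.
Plate: 8.8 × 2, A = 17.6 in², x = 4.4 in, Ī = 113.58 in⁴.
Hole 1 (subtracted): ⌀0.4, A = 0.12566 in², x = 2.2 in, Ī = 0.0012566 in⁴.
Hole 2 (subtracted): ⌀0.4, A = 0.12566 in², x = 4.4 in, Ī = 0.0012566 in⁴.
Hole 3 (subtracted): ⌀0.4, A = 0.12566 in², x = 6.6 in, Ī = 0.0012566 in⁴.
By symmetry the centroid is at mid-width, x̄ = 4.4 in.
Transfer each piece to the vertical centroidal axis using Ī + A·d² with d = x − 4.4:
  plate: d = 0 in → contributes +113.58 in⁴
  hole 1: d = -2.2 in → contributes −0.60947 in⁴
  hole 2: d = 0 in → contributes −0.0012566 in⁴
  hole 3: d = 2.2 in → contributes −0.60947 in⁴
Total I = 112.36 in⁴.

I_yy ≈ 112 in⁴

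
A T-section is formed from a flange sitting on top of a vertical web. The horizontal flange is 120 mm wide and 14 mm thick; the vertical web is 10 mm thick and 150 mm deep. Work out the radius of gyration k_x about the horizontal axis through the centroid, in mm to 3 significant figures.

k_x ≈ 50.7 mm

Treat the section as a set of non-overlapping primitives; coordinates are from the bounding-box lower-left.
Flange: 120 × 14, A = 1 680 mm², y = 157 mm, Ī = 27 440 mm⁴.
Web: 10 × 150, A = 1 500 mm², y = 75 mm, Ī = 2 812 500 mm⁴.
Centroid: ȳ = ΣA·y / ΣA = 118.32 mm.
Transfer each piece to the horizontal axis through the centroid using Ī + A·d² with d = y − 118.32:
  flange: d = 38.679 mm → contributes +2 540 861 mm⁴
  web: d = -43.321 mm → contributes +5 627 532 mm⁴
Total I = 8 168 393 mm⁴.
Radius of gyration: k = √(I/A) = √(8 168 393 / 3 180) = 50.682 mm.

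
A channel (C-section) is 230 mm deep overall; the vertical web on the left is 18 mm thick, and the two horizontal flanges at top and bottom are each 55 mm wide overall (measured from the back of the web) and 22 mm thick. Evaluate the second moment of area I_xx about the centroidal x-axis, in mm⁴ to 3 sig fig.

I_xx ≈ 3.59 × 10⁷ mm⁴

Treat the section as a set of non-overlapping primitives; coordinates are from the bounding-box lower-left.
Web: 18 × 230, A = 4 140 mm², y = 115 mm, Ī = 18 250 500 mm⁴.
Top flange (beyond web): 37 × 22, A = 814 mm², y = 219 mm, Ī = 32 831 mm⁴.
Bottom flange (beyond web): 37 × 22, A = 814 mm², y = 11 mm, Ī = 32 831 mm⁴.
By symmetry the centroid is at mid-height, ȳ = 115 mm.
Transfer each piece to the centroidal x-axis using Ī + A·d² with d = y − 115:
  web: d = 0 mm → contributes +18 250 500 mm⁴
  top flange (beyond web): d = 104 mm → contributes +8 837 055 mm⁴
  bottom flange (beyond web): d = -104 mm → contributes +8 837 055 mm⁴
Total I = 35 924 611 mm⁴.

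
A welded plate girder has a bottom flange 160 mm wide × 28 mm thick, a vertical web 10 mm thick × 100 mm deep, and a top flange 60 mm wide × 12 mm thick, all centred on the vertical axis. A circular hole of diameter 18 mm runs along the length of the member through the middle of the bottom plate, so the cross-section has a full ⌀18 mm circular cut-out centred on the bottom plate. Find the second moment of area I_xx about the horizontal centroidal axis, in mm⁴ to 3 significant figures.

Break the section into simple shapes (no overlaps), measuring from the bottom-left corner of the bounding box.
Bottom plate: 160 × 28, A = 4 480 mm², y = 14 mm, Ī = 292 693 mm⁴.
Web plate: 10 × 100, A = 1 000 mm², y = 78 mm, Ī = 833 333 mm⁴.
Top plate: 60 × 12, A = 720 mm², y = 134 mm, Ī = 8 640 mm⁴.
Hole (subtracted): ⌀18, A = 254.47 mm², y = 14 mm, Ī = 5 153 mm⁴.
Centroid: ȳ = ΣA·y / ΣA = 39.296 mm.
Transfer each piece to the horizontal centroidal axis using Ī + A·d² with d = y − 39.296:
  bottom plate: d = -25.296 mm → contributes +3 159 460 mm⁴
  web plate: d = 38.704 mm → contributes +2 331 309 mm⁴
  top plate: d = 94.704 mm → contributes +6 466 168 mm⁴
  hole: d = -25.296 mm → contributes −167 989 mm⁴
Total I = 11 788 949 mm⁴.

I_xx ≈ 1.18 × 10⁷ mm⁴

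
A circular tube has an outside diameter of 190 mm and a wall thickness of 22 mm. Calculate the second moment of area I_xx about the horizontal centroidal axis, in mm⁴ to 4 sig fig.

I_xx ≈ 4.167 × 10⁷ mm⁴

Split into non-overlapping primitives; take the origin at the lower-left of the bounding box.
Outer circle: ⌀190, A = 28352.9 mm², y = 95 mm, Ī = 63 971 171 mm⁴.
Bore (subtracted): ⌀146, A = 16741.5 mm², y = 95 mm, Ī = 22 303 926 mm⁴.
By symmetry the centroid is at mid-height, ȳ = 95 mm.
All pieces are centred on the horizontal centroidal axis, so I = ΣĪ (holes subtracted) = 41 667 245 mm⁴.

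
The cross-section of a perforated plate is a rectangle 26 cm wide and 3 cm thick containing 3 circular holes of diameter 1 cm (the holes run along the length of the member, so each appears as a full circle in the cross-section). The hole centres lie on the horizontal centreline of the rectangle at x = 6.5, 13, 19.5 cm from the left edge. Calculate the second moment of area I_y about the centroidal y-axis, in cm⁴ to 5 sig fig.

I_y ≈ 4327.5 cm⁴

Decompose the section into non-overlapping parts with the origin at the bottom-left of its bounding rectangle.
Plate: 26 × 3, A = 78 cm², x = 13 cm, Ī = 4 394 cm⁴.
Hole 1 (subtracted): ⌀1, A = 0.7853982 cm², x = 6.5 cm, Ī = 0.04908739 cm⁴.
Hole 2 (subtracted): ⌀1, A = 0.7853982 cm², x = 13 cm, Ī = 0.04908739 cm⁴.
Hole 3 (subtracted): ⌀1, A = 0.7853982 cm², x = 19.5 cm, Ī = 0.04908739 cm⁴.
By symmetry the centroid is at mid-width, x̄ = 13 cm.
Transfer each piece to the centroidal y-axis using Ī + A·d² with d = x − 13:
  plate: d = 0 cm → contributes +4 394 cm⁴
  hole 1: d = -6.5 cm → contributes −33.23216 cm⁴
  hole 2: d = 0 cm → contributes −0.04908739 cm⁴
  hole 3: d = 6.5 cm → contributes −33.23216 cm⁴
Total I = 4327.487 cm⁴.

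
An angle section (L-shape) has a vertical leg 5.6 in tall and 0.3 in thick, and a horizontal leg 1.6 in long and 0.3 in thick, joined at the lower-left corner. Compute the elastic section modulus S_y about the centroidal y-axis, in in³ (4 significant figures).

S_y ≈ 0.2079 in³

Break the section into simple shapes (no overlaps), measuring from the bottom-left corner of the bounding box.
Vertical leg: 0.3 × 5.6, A = 1.68 in², x = 0.15 in, Ī = 0.0126 in⁴.
Horizontal leg (remainder): 1.3 × 0.3, A = 0.39 in², x = 0.95 in, Ī = 0.054925 in⁴.
Centroid: x̄ = ΣA·x / ΣA = 0.300725 in.
Transfer each piece to the centroidal y-axis using Ī + A·d² with d = x − 0.300725:
  vertical leg: d = -0.150725 in → contributes +0.0507661 in⁴
  horizontal leg (remainder): d = 0.649275 in → contributes +0.219333 in⁴
Total I = 0.270099 in⁴.
Extreme fibre distance c = 1.29928 in; S = I/c = 0.207884 in³.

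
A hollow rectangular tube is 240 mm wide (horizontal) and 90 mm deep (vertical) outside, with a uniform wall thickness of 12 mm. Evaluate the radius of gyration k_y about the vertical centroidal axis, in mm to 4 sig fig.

Decompose the section into non-overlapping parts with the origin at the bottom-left of its bounding rectangle.
Outer rectangle: 240 × 90, A = 21 600 mm², x = 120 mm, Ī = 103 680 000 mm⁴.
Inner void (subtracted): 216 × 66, A = 14 256 mm², x = 120 mm, Ī = 55 427 328 mm⁴.
By symmetry the centroid is at mid-width, x̄ = 120 mm.
All pieces are centred on the vertical centroidal axis, so I = ΣĪ (holes subtracted) = 48 252 672 mm⁴.
Radius of gyration: k = √(I/A) = √(48 252 672 / 7 344) = 81.0577 mm.

k_y ≈ 81.06 mm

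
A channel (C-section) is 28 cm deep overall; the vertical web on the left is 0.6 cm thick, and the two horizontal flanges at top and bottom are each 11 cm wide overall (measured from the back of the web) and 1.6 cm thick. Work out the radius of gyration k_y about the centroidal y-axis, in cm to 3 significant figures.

Split into non-overlapping primitives; take the origin at the lower-left of the bounding box.
Web: 0.6 × 28, A = 16.8 cm², x = 0.3 cm, Ī = 0.504 cm⁴.
Top flange (beyond web): 10.4 × 1.6, A = 16.64 cm², x = 5.8 cm, Ī = 149.98 cm⁴.
Bottom flange (beyond web): 10.4 × 1.6, A = 16.64 cm², x = 5.8 cm, Ī = 149.98 cm⁴.
Centroid: x̄ = ΣA·x / ΣA = 3.955 cm.
Transfer each piece to the centroidal y-axis using Ī + A·d² with d = x − 3.955:
  web: d = -3.655 cm → contributes +224.93 cm⁴
  top flange (beyond web): d = 1.845 cm → contributes +206.63 cm⁴
  bottom flange (beyond web): d = 1.845 cm → contributes +206.63 cm⁴
Total I = 638.19 cm⁴.
Radius of gyration: k = √(I/A) = √(638.19 / 50.08) = 3.5698 cm.

k_y ≈ 3.57 cm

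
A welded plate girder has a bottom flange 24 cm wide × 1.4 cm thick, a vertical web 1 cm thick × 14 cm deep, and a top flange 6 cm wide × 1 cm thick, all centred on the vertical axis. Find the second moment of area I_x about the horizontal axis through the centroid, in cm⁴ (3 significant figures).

I_x ≈ 1710 cm⁴

Decompose the section into non-overlapping parts with the origin at the bottom-left of its bounding rectangle.
Bottom plate: 24 × 1.4, A = 33.6 cm², y = 0.7 cm, Ī = 5.488 cm⁴.
Web plate: 1 × 14, A = 14 cm², y = 8.4 cm, Ī = 228.67 cm⁴.
Top plate: 6 × 1, A = 6 cm², y = 15.9 cm, Ī = 0.5 cm⁴.
Centroid: ȳ = ΣA·y / ΣA = 4.4127 cm.
Transfer each piece to the horizontal axis through the centroid using Ī + A·d² with d = y − 4.4127:
  bottom plate: d = -3.7127 cm → contributes +468.63 cm⁴
  web plate: d = 3.9873 cm → contributes +451.25 cm⁴
  top plate: d = 11.487 cm → contributes +792.25 cm⁴
Total I = 1712.1 cm⁴.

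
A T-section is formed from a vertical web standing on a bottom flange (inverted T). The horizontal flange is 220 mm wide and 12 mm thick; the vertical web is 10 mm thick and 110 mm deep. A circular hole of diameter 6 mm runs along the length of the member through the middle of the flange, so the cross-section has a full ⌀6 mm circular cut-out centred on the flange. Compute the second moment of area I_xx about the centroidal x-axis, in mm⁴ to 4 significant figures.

I_xx ≈ 4.021 × 10⁶ mm⁴

Break the section into simple shapes (no overlaps), measuring from the bottom-left corner of the bounding box.
Flange: 220 × 12, A = 2 640 mm², y = 6 mm, Ī = 31 680 mm⁴.
Web: 10 × 110, A = 1 100 mm², y = 67 mm, Ī = 1 109 167 mm⁴.
Hole (subtracted): ⌀6, A = 28.2743 mm², y = 6 mm, Ī = 63.6173 mm⁴.
Centroid: ȳ = ΣA·y / ΣA = 24.0778 mm.
Transfer each piece to the centroidal x-axis using Ī + A·d² with d = y − 24.0778:
  flange: d = -18.0778 mm → contributes +894 454 mm⁴
  web: d = 42.9222 mm → contributes +3 135 709 mm⁴
  hole: d = -18.0778 mm → contributes −9303.91 mm⁴
Total I = 4 020 860 mm⁴.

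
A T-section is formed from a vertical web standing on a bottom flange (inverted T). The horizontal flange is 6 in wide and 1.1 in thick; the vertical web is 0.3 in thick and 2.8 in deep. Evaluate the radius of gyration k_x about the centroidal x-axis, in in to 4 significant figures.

Break the section into simple shapes (no overlaps), measuring from the bottom-left corner of the bounding box.
Flange: 6 × 1.1, A = 6.6 in², y = 0.55 in, Ī = 0.6655 in⁴.
Web: 0.3 × 2.8, A = 0.84 in², y = 2.5 in, Ī = 0.5488 in⁴.
Centroid: ȳ = ΣA·y / ΣA = 0.770161 in.
Transfer each piece to the centroidal x-axis using Ī + A·d² with d = y − 0.770161:
  flange: d = -0.220161 in → contributes +0.985409 in⁴
  web: d = 1.72984 in → contributes +3.06237 in⁴
Total I = 4.04778 in⁴.
Radius of gyration: k = √(I/A) = √(4.04778 / 7.44) = 0.737601 in.

k_x ≈ 0.7376 in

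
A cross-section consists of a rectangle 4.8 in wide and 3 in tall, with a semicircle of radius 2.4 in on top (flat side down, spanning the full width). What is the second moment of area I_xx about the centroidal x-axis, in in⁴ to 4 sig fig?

Decompose the section into non-overlapping parts with the origin at the bottom-left of its bounding rectangle.
Rectangular body: 4.8 × 3, A = 14.4 in², y = 1.5 in, Ī = 10.8 in⁴.
Semicircular cap: semicircle r = 2.4, A = 9.04779 in², y = 4.01859 in, Ī = 3.64147 in⁴.
Centroid: ȳ = ΣA·y / ΣA = 2.47185 in.
Transfer each piece to the centroidal x-axis using Ī + A·d² with d = y − 2.47185:
  rectangular body: d = -0.971848 in → contributes +24.4006 in⁴
  semicircular cap: d = 1.54674 in → contributes +25.2875 in⁴
Total I = 49.6882 in⁴.

I_xx ≈ 49.69 in⁴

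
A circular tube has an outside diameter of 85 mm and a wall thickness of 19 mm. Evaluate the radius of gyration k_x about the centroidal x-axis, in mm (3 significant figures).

k_x ≈ 24.3 mm

Decompose the section into non-overlapping parts with the origin at the bottom-left of its bounding rectangle.
Outer circle: ⌀85, A = 5674.5 mm², y = 42.5 mm, Ī = 2 562 392 mm⁴.
Bore (subtracted): ⌀47, A = 1734.9 mm², y = 42.5 mm, Ī = 239 531 mm⁴.
By symmetry the centroid is at mid-height, ȳ = 42.5 mm.
All pieces are centred on the centroidal x-axis, so I = ΣĪ (holes subtracted) = 2 322 861 mm⁴.
Radius of gyration: k = √(I/A) = √(2 322 861 / 3939.6) = 24.282 mm.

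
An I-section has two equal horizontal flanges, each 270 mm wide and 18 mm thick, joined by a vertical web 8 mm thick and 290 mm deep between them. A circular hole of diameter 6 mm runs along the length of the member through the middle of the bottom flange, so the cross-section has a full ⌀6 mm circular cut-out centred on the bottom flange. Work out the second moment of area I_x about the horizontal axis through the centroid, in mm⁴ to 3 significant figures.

Break the section into simple shapes (no overlaps), measuring from the bottom-left corner of the bounding box.
Bottom flange: 270 × 18, A = 4 860 mm², y = 9 mm, Ī = 131 220 mm⁴.
Web: 8 × 290, A = 2 320 mm², y = 163 mm, Ī = 16 259 333 mm⁴.
Top flange: 270 × 18, A = 4 860 mm², y = 317 mm, Ī = 131 220 mm⁴.
Hole (subtracted): ⌀6, A = 28.274 mm², y = 9 mm, Ī = 63.617 mm⁴.
Centroid: ȳ = ΣA·y / ΣA = 163.36 mm.
Transfer each piece to the horizontal axis through the centroid using Ī + A·d² with d = y − 163.36:
  bottom flange: d = -154.36 mm → contributes +115 934 237 mm⁴
  web: d = -0.3625 mm → contributes +16 259 638 mm⁴
  top flange: d = 153.64 mm → contributes +114 849 000 mm⁴
  hole: d = -154.36 mm → contributes −673 778 mm⁴
Total I = 246 369 097 mm⁴.

I_x ≈ 2.46 × 10⁸ mm⁴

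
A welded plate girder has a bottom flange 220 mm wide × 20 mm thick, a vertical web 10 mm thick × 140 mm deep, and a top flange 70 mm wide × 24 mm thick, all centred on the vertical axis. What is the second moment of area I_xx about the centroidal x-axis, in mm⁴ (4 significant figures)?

Treat the section as a set of non-overlapping primitives; coordinates are from the bounding-box lower-left.
Bottom plate: 220 × 20, A = 4 400 mm², y = 10 mm, Ī = 146 667 mm⁴.
Web plate: 10 × 140, A = 1 400 mm², y = 90 mm, Ī = 2 286 667 mm⁴.
Top plate: 70 × 24, A = 1 680 mm², y = 172 mm, Ī = 80 640 mm⁴.
Centroid: ȳ = ΣA·y / ΣA = 61.3583 mm.
Transfer each piece to the centroidal x-axis using Ī + A·d² with d = y − 61.3583:
  bottom plate: d = -51.3583 mm → contributes +11 752 431 mm⁴
  web plate: d = 28.6417 mm → contributes +3 435 153 mm⁴
  top plate: d = 110.642 mm → contributes +20 646 508 mm⁴
Total I = 35 834 093 mm⁴.

I_xx ≈ 3.583 × 10⁷ mm⁴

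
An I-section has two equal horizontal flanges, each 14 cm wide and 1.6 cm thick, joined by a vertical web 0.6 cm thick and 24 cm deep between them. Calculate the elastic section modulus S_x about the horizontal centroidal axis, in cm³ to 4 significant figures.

S_x ≈ 591.2 cm³

Decompose the section into non-overlapping parts with the origin at the bottom-left of its bounding rectangle.
Bottom flange: 14 × 1.6, A = 22.4 cm², y = 0.8 cm, Ī = 4.77867 cm⁴.
Web: 0.6 × 24, A = 14.4 cm², y = 13.6 cm, Ī = 691.2 cm⁴.
Top flange: 14 × 1.6, A = 22.4 cm², y = 26.4 cm, Ī = 4.77867 cm⁴.
By symmetry the centroid is at mid-height, ȳ = 13.6 cm.
Transfer each piece to the horizontal centroidal axis using Ī + A·d² with d = y − 13.6:
  bottom flange: d = -12.8 cm → contributes +3674.79 cm⁴
  web: d = 0 cm → contributes +691.2 cm⁴
  top flange: d = 12.8 cm → contributes +3674.79 cm⁴
Total I = 8040.79 cm⁴.
Extreme fibre distance c = 13.6 cm; S = I/c = 591.235 cm³.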